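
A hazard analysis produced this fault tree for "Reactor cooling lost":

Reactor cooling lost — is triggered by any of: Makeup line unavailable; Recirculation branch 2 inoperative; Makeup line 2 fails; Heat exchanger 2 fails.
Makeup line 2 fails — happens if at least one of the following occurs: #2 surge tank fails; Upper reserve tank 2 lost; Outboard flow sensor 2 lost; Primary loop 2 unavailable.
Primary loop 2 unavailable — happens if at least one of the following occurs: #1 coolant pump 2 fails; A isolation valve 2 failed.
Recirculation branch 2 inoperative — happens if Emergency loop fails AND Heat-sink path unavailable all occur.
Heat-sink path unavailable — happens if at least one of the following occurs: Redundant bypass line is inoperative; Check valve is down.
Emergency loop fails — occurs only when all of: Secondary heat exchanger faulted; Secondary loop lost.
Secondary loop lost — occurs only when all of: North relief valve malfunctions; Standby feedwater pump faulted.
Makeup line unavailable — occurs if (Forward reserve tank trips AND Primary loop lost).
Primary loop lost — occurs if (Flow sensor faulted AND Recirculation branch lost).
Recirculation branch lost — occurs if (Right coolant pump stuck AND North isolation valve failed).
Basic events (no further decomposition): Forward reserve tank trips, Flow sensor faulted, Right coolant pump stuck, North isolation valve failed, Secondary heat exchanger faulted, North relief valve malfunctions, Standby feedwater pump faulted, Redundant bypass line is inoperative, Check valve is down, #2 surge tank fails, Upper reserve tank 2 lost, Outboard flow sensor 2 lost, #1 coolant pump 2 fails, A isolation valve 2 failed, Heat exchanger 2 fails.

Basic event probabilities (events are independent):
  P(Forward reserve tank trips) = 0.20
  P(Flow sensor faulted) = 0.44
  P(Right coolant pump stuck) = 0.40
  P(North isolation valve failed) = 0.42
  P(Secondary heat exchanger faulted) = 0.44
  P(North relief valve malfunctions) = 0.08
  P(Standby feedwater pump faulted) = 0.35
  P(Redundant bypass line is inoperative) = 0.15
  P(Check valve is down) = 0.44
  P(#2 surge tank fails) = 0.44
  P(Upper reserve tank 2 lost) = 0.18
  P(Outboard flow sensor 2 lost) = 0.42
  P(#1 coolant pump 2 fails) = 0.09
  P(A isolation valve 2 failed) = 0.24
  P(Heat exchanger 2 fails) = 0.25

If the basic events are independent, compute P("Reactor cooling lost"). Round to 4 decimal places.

P(Recirculation branch lost) [AND] = 0.40 × 0.42 = 0.168000
P(Primary loop lost) [AND] = 0.44 × 0.168000 = 0.073920
P(Makeup line unavailable) [AND] = 0.20 × 0.073920 = 0.014784
P(Secondary loop lost) [AND] = 0.08 × 0.35 = 0.028000
P(Emergency loop fails) [AND] = 0.44 × 0.028000 = 0.012320
P(Heat-sink path unavailable) [OR] = 1 − (1−0.15) × (1−0.44) = 0.524000
P(Recirculation branch 2 inoperative) [AND] = 0.012320 × 0.524000 = 0.006456
P(Primary loop 2 unavailable) [OR] = 1 − (1−0.09) × (1−0.24) = 0.308400
P(Makeup line 2 fails) [OR] = 1 − (1−0.44) × (1−0.18) × (1−0.42) × (1−0.308400) = 0.815802
P(Reactor cooling lost) [OR] = 1 − (1−0.014784) × (1−0.006456) × (1−0.815802) × (1−0.25) = 0.864773
Rounded to 4 decimal places: P(Reactor cooling lost) ≈ 0.8648.

0.8648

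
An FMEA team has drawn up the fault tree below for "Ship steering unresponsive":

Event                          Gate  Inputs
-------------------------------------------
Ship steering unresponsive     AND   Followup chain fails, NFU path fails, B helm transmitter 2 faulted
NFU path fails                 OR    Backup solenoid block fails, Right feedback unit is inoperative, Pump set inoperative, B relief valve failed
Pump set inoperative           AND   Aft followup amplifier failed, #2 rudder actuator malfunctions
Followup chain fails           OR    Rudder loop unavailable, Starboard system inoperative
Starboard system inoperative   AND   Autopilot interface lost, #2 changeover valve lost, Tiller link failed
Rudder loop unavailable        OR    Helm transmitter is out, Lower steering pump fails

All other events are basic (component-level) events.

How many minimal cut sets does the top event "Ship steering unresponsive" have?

12

Rudder loop unavailable [OR]: union of children's cut sets → 2 cut set(s).
Starboard system inoperative [AND]: one cut set from each child combined → 1 × 1 × 1 = 1 cut set(s).
Followup chain fails [OR]: union of children's cut sets → 3 cut set(s).
Pump set inoperative [AND]: one cut set from each child combined → 1 × 1 = 1 cut set(s).
NFU path fails [OR]: union of children's cut sets → 4 cut set(s).
Ship steering unresponsive [AND]: one cut set from each child combined → 3 × 4 × 1 = 12 cut set(s).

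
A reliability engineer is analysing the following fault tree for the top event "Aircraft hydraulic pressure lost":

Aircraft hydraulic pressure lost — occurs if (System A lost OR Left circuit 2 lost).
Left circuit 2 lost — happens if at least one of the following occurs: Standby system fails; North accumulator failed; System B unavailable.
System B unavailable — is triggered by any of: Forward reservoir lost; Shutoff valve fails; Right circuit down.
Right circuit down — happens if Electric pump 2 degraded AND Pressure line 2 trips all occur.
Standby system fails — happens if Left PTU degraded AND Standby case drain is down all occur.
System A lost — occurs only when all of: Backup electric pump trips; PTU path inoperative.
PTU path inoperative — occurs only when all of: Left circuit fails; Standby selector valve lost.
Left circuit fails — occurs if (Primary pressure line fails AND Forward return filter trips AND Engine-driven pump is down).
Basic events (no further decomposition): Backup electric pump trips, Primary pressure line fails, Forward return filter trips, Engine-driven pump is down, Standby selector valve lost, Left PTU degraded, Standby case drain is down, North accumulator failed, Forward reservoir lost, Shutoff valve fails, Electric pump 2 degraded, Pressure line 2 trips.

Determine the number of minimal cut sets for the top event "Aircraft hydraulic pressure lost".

Left circuit fails [AND]: one cut set from each child combined → 1 × 1 × 1 = 1 cut set(s).
PTU path inoperative [AND]: one cut set from each child combined → 1 × 1 = 1 cut set(s).
System A lost [AND]: one cut set from each child combined → 1 × 1 = 1 cut set(s).
Standby system fails [AND]: one cut set from each child combined → 1 × 1 = 1 cut set(s).
Right circuit down [AND]: one cut set from each child combined → 1 × 1 = 1 cut set(s).
System B unavailable [OR]: union of children's cut sets → 3 cut set(s).
Left circuit 2 lost [OR]: union of children's cut sets → 5 cut set(s).
Aircraft hydraulic pressure lost [OR]: union of children's cut sets → 6 cut set(s).
Minimal cut sets: {Backup electric pump trips, Engine-driven pump is down, Forward return filter trips, Primary pressure line fails, Standby selector valve lost}; {Left PTU degraded, Standby case drain is down}; {North accumulator failed}; {Forward reservoir lost}; {Shutoff valve fails}; {Electric pump 2 degraded, Pressure line 2 trips}.

6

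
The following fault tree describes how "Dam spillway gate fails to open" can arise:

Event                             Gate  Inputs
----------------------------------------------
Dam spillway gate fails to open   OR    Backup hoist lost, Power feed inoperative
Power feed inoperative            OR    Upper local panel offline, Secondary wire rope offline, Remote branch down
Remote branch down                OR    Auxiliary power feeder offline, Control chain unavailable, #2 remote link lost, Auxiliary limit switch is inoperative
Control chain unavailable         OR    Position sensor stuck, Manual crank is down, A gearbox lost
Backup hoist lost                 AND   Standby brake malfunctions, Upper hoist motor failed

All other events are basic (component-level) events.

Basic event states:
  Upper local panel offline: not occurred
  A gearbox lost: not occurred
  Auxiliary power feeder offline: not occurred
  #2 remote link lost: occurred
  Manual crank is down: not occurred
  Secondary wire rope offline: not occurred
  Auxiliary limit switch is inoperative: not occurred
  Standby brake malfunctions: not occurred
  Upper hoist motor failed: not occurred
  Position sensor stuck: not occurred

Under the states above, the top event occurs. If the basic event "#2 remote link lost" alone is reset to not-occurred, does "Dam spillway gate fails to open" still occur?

Counterfactual: set "#2 remote link lost" to not occurred.
Backup hoist lost [AND]: Standby brake malfunctions=not, Upper hoist motor failed=not → not all inputs occur → does not occur.
Control chain unavailable [OR]: Position sensor stuck=not, Manual crank is down=not, A gearbox lost=not → no input occurs → does not occur.
Remote branch down [OR]: Auxiliary power feeder offline=not, Control chain unavailable=not, #2 remote link lost=not, Auxiliary limit switch is inoperative=not → no input occurs → does not occur.
Power feed inoperative [OR]: Upper local panel offline=not, Secondary wire rope offline=not, Remote branch down=not → no input occurs → does not occur.
Dam spillway gate fails to open [OR]: Backup hoist lost=not, Power feed inoperative=not → no input occurs → does not occur.

No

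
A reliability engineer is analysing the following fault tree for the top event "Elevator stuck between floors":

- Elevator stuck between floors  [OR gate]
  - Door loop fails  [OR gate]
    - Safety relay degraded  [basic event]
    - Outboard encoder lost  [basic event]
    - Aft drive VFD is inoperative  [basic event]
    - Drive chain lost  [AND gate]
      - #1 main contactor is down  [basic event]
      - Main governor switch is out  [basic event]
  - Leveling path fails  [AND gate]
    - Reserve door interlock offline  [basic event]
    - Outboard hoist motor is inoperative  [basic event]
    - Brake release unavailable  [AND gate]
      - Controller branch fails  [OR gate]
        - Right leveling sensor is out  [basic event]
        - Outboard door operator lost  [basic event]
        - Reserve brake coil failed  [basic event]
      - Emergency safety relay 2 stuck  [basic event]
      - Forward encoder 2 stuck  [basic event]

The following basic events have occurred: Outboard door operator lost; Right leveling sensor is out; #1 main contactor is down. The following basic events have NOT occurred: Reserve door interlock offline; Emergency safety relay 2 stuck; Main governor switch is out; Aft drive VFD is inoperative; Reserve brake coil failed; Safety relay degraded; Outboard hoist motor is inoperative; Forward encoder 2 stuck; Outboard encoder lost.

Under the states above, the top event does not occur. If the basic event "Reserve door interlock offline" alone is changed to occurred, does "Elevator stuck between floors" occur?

Counterfactual: set "Reserve door interlock offline" to occurred.
Drive chain lost [AND]: #1 main contactor is down=occurs, Main governor switch is out=not → not all inputs occur → does not occur.
Door loop fails [OR]: Safety relay degraded=not, Outboard encoder lost=not, Aft drive VFD is inoperative=not, Drive chain lost=not → no input occurs → does not occur.
Controller branch fails [OR]: Right leveling sensor is out=occurs, Outboard door operator lost=occurs, Reserve brake coil failed=not → at least one input occurs → occurs.
Brake release unavailable [AND]: Controller branch fails=occurs, Emergency safety relay 2 stuck=not, Forward encoder 2 stuck=not → not all inputs occur → does not occur.
Leveling path fails [AND]: Reserve door interlock offline=occurs, Outboard hoist motor is inoperative=not, Brake release unavailable=not → not all inputs occur → does not occur.
Elevator stuck between floors [OR]: Door loop fails=not, Leveling path fails=not → no input occurs → does not occur.

No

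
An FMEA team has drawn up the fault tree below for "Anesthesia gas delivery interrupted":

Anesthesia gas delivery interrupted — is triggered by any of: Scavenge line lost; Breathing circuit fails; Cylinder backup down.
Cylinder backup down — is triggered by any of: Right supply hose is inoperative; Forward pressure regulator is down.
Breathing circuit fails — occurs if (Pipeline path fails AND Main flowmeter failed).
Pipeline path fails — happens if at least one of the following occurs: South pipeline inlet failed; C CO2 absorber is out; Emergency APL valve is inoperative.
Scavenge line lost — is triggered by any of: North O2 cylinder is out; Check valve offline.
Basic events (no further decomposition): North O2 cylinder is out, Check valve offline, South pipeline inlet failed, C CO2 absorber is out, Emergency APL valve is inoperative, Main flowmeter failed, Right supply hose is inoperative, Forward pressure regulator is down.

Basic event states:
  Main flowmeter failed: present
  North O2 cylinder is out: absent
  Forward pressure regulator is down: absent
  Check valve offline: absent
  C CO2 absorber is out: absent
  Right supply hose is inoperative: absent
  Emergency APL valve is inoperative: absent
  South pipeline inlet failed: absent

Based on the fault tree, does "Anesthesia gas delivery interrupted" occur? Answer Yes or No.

Scavenge line lost [OR]: North O2 cylinder is out=not, Check valve offline=not → no input occurs → does not occur.
Pipeline path fails [OR]: South pipeline inlet failed=not, C CO2 absorber is out=not, Emergency APL valve is inoperative=not → no input occurs → does not occur.
Breathing circuit fails [AND]: Pipeline path fails=not, Main flowmeter failed=occurs → not all inputs occur → does not occur.
Cylinder backup down [OR]: Right supply hose is inoperative=not, Forward pressure regulator is down=not → no input occurs → does not occur.
Anesthesia gas delivery interrupted [OR]: Scavenge line lost=not, Breathing circuit fails=not, Cylinder backup down=not → no input occurs → does not occur.

No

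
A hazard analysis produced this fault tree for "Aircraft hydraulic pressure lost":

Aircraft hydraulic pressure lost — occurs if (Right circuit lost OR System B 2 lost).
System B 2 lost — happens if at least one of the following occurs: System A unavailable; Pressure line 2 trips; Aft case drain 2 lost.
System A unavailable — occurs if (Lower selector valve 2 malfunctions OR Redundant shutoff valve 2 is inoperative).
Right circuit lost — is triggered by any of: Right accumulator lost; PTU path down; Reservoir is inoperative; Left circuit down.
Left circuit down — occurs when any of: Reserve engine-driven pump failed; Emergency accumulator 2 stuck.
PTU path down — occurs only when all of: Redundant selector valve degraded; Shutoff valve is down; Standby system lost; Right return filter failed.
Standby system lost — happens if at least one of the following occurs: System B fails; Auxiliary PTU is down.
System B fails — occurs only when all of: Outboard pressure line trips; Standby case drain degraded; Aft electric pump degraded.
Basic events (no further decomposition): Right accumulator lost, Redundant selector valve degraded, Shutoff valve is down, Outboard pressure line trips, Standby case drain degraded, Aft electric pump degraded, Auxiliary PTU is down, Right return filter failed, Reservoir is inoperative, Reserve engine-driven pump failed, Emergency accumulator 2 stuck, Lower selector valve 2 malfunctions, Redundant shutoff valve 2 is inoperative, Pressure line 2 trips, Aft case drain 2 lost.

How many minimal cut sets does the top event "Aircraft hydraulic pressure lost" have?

10

System B fails [AND]: one cut set from each child combined → 1 × 1 × 1 = 1 cut set(s).
Standby system lost [OR]: union of children's cut sets → 2 cut set(s).
PTU path down [AND]: one cut set from each child combined → 1 × 1 × 2 × 1 = 2 cut set(s).
Left circuit down [OR]: union of children's cut sets → 2 cut set(s).
Right circuit lost [OR]: union of children's cut sets → 6 cut set(s).
System A unavailable [OR]: union of children's cut sets → 2 cut set(s).
System B 2 lost [OR]: union of children's cut sets → 4 cut set(s).
Aircraft hydraulic pressure lost [OR]: union of children's cut sets → 10 cut set(s).
Minimal cut sets: {Right accumulator lost}; {Aft electric pump degraded, Outboard pressure line trips, Redundant selector valve degraded, Right return filter failed, Shutoff valve is down, Standby case drain degraded}; {Auxiliary PTU is down, Redundant selector valve degraded, Right return filter failed, Shutoff valve is down}; {Reservoir is inoperative}; {Reserve engine-driven pump failed}; {Emergency accumulator 2 stuck}; {Lower selector valve 2 malfunctions}; {Redundant shutoff valve 2 is inoperative}; {Pressure line 2 trips}; {Aft case drain 2 lost}.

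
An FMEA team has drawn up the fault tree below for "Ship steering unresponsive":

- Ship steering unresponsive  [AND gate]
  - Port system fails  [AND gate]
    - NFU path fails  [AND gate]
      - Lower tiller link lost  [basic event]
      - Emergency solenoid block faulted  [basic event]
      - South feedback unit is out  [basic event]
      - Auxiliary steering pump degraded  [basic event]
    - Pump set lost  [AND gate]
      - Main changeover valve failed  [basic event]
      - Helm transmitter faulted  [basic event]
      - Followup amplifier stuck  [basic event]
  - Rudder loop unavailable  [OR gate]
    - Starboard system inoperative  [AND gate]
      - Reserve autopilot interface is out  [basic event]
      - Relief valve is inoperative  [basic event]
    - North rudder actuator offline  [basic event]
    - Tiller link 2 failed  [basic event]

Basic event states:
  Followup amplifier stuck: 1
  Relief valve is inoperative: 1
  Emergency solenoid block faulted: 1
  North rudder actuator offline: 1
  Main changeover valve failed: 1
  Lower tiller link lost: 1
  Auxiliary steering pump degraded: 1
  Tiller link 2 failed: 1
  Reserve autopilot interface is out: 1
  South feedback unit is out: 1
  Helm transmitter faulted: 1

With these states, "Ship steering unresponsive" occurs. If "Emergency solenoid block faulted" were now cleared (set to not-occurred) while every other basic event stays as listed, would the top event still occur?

No

Counterfactual: set "Emergency solenoid block faulted" to not occurred.
NFU path fails [AND]: Lower tiller link lost=occurs, Emergency solenoid block faulted=not, South feedback unit is out=occurs, Auxiliary steering pump degraded=occurs → not all inputs occur → does not occur.
Pump set lost [AND]: Main changeover valve failed=occurs, Helm transmitter faulted=occurs, Followup amplifier stuck=occurs → all inputs occur → occurs.
Port system fails [AND]: NFU path fails=not, Pump set lost=occurs → not all inputs occur → does not occur.
Starboard system inoperative [AND]: Reserve autopilot interface is out=occurs, Relief valve is inoperative=occurs → all inputs occur → occurs.
Rudder loop unavailable [OR]: Starboard system inoperative=occurs, North rudder actuator offline=occurs, Tiller link 2 failed=occurs → at least one input occurs → occurs.
Ship steering unresponsive [AND]: Port system fails=not, Rudder loop unavailable=occurs → not all inputs occur → does not occur.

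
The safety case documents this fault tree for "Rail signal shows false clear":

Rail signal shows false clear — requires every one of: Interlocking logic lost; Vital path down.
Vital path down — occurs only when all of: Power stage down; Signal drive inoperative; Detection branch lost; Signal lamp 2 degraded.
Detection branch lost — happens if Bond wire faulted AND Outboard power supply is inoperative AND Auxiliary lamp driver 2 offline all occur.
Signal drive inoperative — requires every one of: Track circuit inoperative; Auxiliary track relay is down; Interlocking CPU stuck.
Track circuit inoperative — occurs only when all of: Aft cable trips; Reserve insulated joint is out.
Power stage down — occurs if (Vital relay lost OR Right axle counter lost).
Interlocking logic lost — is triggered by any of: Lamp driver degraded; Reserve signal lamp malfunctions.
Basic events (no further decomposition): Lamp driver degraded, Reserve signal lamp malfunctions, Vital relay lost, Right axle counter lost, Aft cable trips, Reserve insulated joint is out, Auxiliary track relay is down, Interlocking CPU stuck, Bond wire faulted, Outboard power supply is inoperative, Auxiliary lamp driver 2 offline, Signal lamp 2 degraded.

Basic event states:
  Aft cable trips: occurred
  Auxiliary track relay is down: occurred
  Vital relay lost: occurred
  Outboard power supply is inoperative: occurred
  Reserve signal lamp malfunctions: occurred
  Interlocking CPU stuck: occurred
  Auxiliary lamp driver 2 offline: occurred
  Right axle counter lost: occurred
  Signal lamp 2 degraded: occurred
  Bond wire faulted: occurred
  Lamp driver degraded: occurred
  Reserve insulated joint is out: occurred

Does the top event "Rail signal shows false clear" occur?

Yes

Interlocking logic lost [OR]: Lamp driver degraded=occurs, Reserve signal lamp malfunctions=occurs → at least one input occurs → occurs.
Power stage down [OR]: Vital relay lost=occurs, Right axle counter lost=occurs → at least one input occurs → occurs.
Track circuit inoperative [AND]: Aft cable trips=occurs, Reserve insulated joint is out=occurs → all inputs occur → occurs.
Signal drive inoperative [AND]: Track circuit inoperative=occurs, Auxiliary track relay is down=occurs, Interlocking CPU stuck=occurs → all inputs occur → occurs.
Detection branch lost [AND]: Bond wire faulted=occurs, Outboard power supply is inoperative=occurs, Auxiliary lamp driver 2 offline=occurs → all inputs occur → occurs.
Vital path down [AND]: Power stage down=occurs, Signal drive inoperative=occurs, Detection branch lost=occurs, Signal lamp 2 degraded=occurs → all inputs occur → occurs.
Rail signal shows false clear [AND]: Interlocking logic lost=occurs, Vital path down=occurs → all inputs occur → occurs.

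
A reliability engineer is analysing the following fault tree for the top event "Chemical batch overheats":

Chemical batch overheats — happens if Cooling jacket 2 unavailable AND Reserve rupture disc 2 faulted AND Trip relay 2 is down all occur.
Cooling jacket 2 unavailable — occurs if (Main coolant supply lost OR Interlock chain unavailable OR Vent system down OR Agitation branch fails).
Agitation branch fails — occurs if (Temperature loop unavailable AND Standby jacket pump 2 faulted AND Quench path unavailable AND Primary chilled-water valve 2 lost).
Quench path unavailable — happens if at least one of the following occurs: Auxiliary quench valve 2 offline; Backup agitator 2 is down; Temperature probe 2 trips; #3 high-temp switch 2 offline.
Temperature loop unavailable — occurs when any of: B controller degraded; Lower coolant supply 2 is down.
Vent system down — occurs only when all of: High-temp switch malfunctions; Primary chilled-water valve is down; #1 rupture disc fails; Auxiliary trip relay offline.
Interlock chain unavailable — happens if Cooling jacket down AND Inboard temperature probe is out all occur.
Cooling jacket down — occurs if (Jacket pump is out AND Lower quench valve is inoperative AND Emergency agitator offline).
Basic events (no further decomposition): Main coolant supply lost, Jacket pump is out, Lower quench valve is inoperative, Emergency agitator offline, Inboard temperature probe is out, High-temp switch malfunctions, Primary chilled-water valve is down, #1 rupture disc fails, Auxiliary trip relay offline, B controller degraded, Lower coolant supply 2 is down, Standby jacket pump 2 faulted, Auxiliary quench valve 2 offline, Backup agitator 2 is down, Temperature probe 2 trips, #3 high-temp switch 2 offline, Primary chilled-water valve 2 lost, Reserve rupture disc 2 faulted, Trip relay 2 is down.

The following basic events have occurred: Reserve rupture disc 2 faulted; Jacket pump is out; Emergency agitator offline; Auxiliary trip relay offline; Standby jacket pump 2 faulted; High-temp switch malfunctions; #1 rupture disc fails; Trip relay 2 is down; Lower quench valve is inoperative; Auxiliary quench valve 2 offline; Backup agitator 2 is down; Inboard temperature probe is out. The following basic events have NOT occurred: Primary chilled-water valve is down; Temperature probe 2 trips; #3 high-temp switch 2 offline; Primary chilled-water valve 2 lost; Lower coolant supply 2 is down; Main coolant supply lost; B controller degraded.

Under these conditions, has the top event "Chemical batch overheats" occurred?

Cooling jacket down [AND]: Jacket pump is out=occurs, Lower quench valve is inoperative=occurs, Emergency agitator offline=occurs → all inputs occur → occurs.
Interlock chain unavailable [AND]: Cooling jacket down=occurs, Inboard temperature probe is out=occurs → all inputs occur → occurs.
Vent system down [AND]: High-temp switch malfunctions=occurs, Primary chilled-water valve is down=not, #1 rupture disc fails=occurs, Auxiliary trip relay offline=occurs → not all inputs occur → does not occur.
Temperature loop unavailable [OR]: B controller degraded=not, Lower coolant supply 2 is down=not → no input occurs → does not occur.
Quench path unavailable [OR]: Auxiliary quench valve 2 offline=occurs, Backup agitator 2 is down=occurs, Temperature probe 2 trips=not, #3 high-temp switch 2 offline=not → at least one input occurs → occurs.
Agitation branch fails [AND]: Temperature loop unavailable=not, Standby jacket pump 2 faulted=occurs, Quench path unavailable=occurs, Primary chilled-water valve 2 lost=not → not all inputs occur → does not occur.
Cooling jacket 2 unavailable [OR]: Main coolant supply lost=not, Interlock chain unavailable=occurs, Vent system down=not, Agitation branch fails=not → at least one input occurs → occurs.
Chemical batch overheats [AND]: Cooling jacket 2 unavailable=occurs, Reserve rupture disc 2 faulted=occurs, Trip relay 2 is down=occurs → all inputs occur → occurs.

Yes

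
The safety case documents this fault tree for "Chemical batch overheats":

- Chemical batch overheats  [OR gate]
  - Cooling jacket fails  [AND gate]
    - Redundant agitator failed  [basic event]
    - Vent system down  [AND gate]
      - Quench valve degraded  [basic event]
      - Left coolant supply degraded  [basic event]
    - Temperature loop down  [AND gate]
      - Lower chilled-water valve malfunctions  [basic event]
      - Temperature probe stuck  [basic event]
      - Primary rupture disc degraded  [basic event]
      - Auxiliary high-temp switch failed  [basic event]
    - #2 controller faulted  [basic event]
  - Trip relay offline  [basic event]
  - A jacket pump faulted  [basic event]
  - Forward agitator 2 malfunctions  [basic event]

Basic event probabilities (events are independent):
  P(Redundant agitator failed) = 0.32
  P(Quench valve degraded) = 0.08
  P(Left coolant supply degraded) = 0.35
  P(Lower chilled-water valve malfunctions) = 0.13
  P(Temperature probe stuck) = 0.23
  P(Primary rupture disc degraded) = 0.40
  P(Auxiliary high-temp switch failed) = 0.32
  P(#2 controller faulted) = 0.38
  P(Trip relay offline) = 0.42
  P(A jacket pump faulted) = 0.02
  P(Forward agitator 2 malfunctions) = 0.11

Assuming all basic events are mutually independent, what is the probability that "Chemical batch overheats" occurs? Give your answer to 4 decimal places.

P(Vent system down) [AND] = 0.08 × 0.35 = 0.028000
P(Temperature loop down) [AND] = 0.13 × 0.23 × 0.40 × 0.32 = 0.003827
P(Cooling jacket fails) [AND] = 0.32 × 0.028000 × 0.003827 × 0.38 = 0.000013
P(Chemical batch overheats) [OR] = 1 − (1−0.000013) × (1−0.42) × (1−0.02) × (1−0.11) = 0.494131
Rounded to 4 decimal places: P(Chemical batch overheats) ≈ 0.4941.

0.4941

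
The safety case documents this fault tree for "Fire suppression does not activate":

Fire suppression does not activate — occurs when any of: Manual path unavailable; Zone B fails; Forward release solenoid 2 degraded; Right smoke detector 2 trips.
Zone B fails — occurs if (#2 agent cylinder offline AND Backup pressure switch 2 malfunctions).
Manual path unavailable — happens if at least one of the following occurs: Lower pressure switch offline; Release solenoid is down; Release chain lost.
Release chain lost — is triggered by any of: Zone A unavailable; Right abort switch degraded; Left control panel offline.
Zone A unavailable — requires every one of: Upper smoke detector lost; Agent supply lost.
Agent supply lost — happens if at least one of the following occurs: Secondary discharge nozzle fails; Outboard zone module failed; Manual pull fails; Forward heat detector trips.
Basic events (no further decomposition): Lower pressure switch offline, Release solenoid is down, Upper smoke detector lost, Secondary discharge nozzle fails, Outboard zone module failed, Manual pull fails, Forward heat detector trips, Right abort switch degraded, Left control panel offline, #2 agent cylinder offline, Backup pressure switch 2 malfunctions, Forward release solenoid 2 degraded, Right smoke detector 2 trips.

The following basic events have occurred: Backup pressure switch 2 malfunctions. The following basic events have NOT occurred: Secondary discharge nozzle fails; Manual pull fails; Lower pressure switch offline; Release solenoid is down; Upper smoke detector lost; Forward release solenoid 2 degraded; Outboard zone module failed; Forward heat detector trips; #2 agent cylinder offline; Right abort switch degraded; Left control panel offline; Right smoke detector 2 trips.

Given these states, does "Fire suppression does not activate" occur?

Agent supply lost [OR]: Secondary discharge nozzle fails=not, Outboard zone module failed=not, Manual pull fails=not, Forward heat detector trips=not → no input occurs → does not occur.
Zone A unavailable [AND]: Upper smoke detector lost=not, Agent supply lost=not → not all inputs occur → does not occur.
Release chain lost [OR]: Zone A unavailable=not, Right abort switch degraded=not, Left control panel offline=not → no input occurs → does not occur.
Manual path unavailable [OR]: Lower pressure switch offline=not, Release solenoid is down=not, Release chain lost=not → no input occurs → does not occur.
Zone B fails [AND]: #2 agent cylinder offline=not, Backup pressure switch 2 malfunctions=occurs → not all inputs occur → does not occur.
Fire suppression does not activate [OR]: Manual path unavailable=not, Zone B fails=not, Forward release solenoid 2 degraded=not, Right smoke detector 2 trips=not → no input occurs → does not occur.

No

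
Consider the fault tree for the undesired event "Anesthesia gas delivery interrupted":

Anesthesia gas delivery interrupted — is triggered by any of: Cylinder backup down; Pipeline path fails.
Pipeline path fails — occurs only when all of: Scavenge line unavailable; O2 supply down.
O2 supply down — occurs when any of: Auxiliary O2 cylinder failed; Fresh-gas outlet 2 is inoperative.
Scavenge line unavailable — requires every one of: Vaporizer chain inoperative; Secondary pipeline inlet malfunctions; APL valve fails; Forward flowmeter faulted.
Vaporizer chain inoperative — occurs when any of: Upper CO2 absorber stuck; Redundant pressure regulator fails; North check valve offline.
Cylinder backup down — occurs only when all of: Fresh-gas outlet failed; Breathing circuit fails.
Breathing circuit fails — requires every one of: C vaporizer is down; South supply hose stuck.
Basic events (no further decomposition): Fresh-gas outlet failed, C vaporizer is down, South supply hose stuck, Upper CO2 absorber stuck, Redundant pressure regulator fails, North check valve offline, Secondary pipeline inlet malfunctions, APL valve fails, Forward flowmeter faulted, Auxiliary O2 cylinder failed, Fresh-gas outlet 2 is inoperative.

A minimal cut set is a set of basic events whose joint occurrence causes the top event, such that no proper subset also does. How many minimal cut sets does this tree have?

Breathing circuit fails [AND]: one cut set from each child combined → 1 × 1 = 1 cut set(s).
Cylinder backup down [AND]: one cut set from each child combined → 1 × 1 = 1 cut set(s).
Vaporizer chain inoperative [OR]: union of children's cut sets → 3 cut set(s).
Scavenge line unavailable [AND]: one cut set from each child combined → 3 × 1 × 1 × 1 = 3 cut set(s).
O2 supply down [OR]: union of children's cut sets → 2 cut set(s).
Pipeline path fails [AND]: one cut set from each child combined → 3 × 2 = 6 cut set(s).
Anesthesia gas delivery interrupted [OR]: union of children's cut sets → 7 cut set(s).
Minimal cut sets: {C vaporizer is down, Fresh-gas outlet failed, South supply hose stuck}; {APL valve fails, Auxiliary O2 cylinder failed, Forward flowmeter faulted, Secondary pipeline inlet malfunctions, Upper CO2 absorber stuck}; {APL valve fails, Forward flowmeter faulted, Fresh-gas outlet 2 is inoperative, Secondary pipeline inlet malfunctions, Upper CO2 absorber stuck}; {APL valve fails, Auxiliary O2 cylinder failed, Forward flowmeter faulted, Redundant pressure regulator fails, Secondary pipeline inlet malfunctions}; {APL valve fails, Forward flowmeter faulted, Fresh-gas outlet 2 is inoperative, Redundant pressure regulator fails, Secondary pipeline inlet malfunctions}; {APL valve fails, Auxiliary O2 cylinder failed, Forward flowmeter faulted, North check valve offline, Secondary pipeline inlet malfunctions}; {APL valve fails, Forward flowmeter faulted, Fresh-gas outlet 2 is inoperative, North check valve offline, Secondary pipeline inlet malfunctions}.

7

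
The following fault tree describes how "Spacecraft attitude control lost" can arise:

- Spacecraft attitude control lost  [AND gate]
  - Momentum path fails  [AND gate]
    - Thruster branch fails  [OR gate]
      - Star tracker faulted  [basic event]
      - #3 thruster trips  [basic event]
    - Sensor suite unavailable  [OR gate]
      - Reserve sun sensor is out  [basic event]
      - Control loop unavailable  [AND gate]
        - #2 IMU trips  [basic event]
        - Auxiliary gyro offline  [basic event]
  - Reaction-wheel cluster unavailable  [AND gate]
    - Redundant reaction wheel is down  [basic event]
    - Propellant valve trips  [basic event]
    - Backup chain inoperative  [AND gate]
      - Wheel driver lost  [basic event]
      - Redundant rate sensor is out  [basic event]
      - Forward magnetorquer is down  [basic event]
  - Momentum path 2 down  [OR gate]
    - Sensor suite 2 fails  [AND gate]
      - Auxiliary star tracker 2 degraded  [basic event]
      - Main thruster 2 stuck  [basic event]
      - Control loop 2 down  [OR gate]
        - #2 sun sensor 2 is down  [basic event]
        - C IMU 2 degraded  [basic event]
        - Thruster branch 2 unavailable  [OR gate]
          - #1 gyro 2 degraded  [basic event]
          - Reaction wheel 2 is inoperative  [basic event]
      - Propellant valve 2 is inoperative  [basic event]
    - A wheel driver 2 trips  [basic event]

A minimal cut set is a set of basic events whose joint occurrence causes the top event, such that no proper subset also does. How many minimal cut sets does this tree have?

20

Thruster branch fails [OR]: union of children's cut sets → 2 cut set(s).
Control loop unavailable [AND]: one cut set from each child combined → 1 × 1 = 1 cut set(s).
Sensor suite unavailable [OR]: union of children's cut sets → 2 cut set(s).
Momentum path fails [AND]: one cut set from each child combined → 2 × 2 = 4 cut set(s).
Backup chain inoperative [AND]: one cut set from each child combined → 1 × 1 × 1 = 1 cut set(s).
Reaction-wheel cluster unavailable [AND]: one cut set from each child combined → 1 × 1 × 1 = 1 cut set(s).
Thruster branch 2 unavailable [OR]: union of children's cut sets → 2 cut set(s).
Control loop 2 down [OR]: union of children's cut sets → 4 cut set(s).
Sensor suite 2 fails [AND]: one cut set from each child combined → 1 × 1 × 4 × 1 = 4 cut set(s).
Momentum path 2 down [OR]: union of children's cut sets → 5 cut set(s).
Spacecraft attitude control lost [AND]: one cut set from each child combined → 4 × 1 × 5 = 20 cut set(s).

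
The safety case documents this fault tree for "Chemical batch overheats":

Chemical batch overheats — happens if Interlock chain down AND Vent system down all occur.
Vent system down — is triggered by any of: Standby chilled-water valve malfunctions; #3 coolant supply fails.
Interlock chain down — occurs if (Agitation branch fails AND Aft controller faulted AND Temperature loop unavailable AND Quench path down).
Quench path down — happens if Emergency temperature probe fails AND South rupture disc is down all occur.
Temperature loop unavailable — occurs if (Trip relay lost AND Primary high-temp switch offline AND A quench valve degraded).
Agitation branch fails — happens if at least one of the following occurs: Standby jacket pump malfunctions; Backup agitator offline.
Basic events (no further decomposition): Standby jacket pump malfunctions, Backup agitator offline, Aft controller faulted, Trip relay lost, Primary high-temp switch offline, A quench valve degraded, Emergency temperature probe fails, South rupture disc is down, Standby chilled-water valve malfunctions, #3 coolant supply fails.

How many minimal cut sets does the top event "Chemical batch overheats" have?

Agitation branch fails [OR]: union of children's cut sets → 2 cut set(s).
Temperature loop unavailable [AND]: one cut set from each child combined → 1 × 1 × 1 = 1 cut set(s).
Quench path down [AND]: one cut set from each child combined → 1 × 1 = 1 cut set(s).
Interlock chain down [AND]: one cut set from each child combined → 2 × 1 × 1 × 1 = 2 cut set(s).
Vent system down [OR]: union of children's cut sets → 2 cut set(s).
Chemical batch overheats [AND]: one cut set from each child combined → 2 × 2 = 4 cut set(s).
Minimal cut sets: {A quench valve degraded, Aft controller faulted, Emergency temperature probe fails, Primary high-temp switch offline, South rupture disc is down, Standby chilled-water valve malfunctions, Standby jacket pump malfunctions, Trip relay lost}; {#3 coolant supply fails, A quench valve degraded, Aft controller faulted, Emergency temperature probe fails, Primary high-temp switch offline, South rupture disc is down, Standby jacket pump malfunctions, Trip relay lost}; {A quench valve degraded, Aft controller faulted, Backup agitator offline, Emergency temperature probe fails, Primary high-temp switch offline, South rupture disc is down, Standby chilled-water valve malfunctions, Trip relay lost}; {#3 coolant supply fails, A quench valve degraded, Aft controller faulted, Backup agitator offline, Emergency temperature probe fails, Primary high-temp switch offline, South rupture disc is down, Trip relay lost}.

4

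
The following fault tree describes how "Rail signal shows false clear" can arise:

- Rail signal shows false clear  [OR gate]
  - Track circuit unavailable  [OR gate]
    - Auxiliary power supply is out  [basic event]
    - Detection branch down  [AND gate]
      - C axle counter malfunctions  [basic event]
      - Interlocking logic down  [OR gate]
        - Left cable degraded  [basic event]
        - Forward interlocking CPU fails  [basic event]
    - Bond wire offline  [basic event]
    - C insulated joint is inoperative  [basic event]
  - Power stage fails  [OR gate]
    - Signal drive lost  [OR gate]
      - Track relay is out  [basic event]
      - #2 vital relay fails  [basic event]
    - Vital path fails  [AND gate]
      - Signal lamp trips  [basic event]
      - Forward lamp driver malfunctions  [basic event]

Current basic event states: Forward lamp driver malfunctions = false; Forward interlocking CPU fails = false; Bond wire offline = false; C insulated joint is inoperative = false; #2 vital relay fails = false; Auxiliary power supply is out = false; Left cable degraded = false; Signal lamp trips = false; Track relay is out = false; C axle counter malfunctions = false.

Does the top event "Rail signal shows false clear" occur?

No

Interlocking logic down [OR]: Left cable degraded=not, Forward interlocking CPU fails=not → no input occurs → does not occur.
Detection branch down [AND]: C axle counter malfunctions=not, Interlocking logic down=not → not all inputs occur → does not occur.
Track circuit unavailable [OR]: Auxiliary power supply is out=not, Detection branch down=not, Bond wire offline=not, C insulated joint is inoperative=not → no input occurs → does not occur.
Signal drive lost [OR]: Track relay is out=not, #2 vital relay fails=not → no input occurs → does not occur.
Vital path fails [AND]: Signal lamp trips=not, Forward lamp driver malfunctions=not → not all inputs occur → does not occur.
Power stage fails [OR]: Signal drive lost=not, Vital path fails=not → no input occurs → does not occur.
Rail signal shows false clear [OR]: Track circuit unavailable=not, Power stage fails=not → no input occurs → does not occur.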